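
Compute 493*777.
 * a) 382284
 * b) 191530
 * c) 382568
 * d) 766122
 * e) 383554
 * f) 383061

493 * 777 = 383061
f) 383061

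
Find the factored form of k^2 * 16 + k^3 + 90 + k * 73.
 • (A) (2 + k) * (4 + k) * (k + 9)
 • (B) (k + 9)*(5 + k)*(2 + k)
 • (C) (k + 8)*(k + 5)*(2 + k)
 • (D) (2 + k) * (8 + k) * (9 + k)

We need to factor k^2 * 16 + k^3 + 90 + k * 73.
The factored form is (k + 9)*(5 + k)*(2 + k).
B) (k + 9)*(5 + k)*(2 + k)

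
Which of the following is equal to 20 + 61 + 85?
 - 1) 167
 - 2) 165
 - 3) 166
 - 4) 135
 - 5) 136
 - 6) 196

First: 20 + 61 = 81
Then: 81 + 85 = 166
3) 166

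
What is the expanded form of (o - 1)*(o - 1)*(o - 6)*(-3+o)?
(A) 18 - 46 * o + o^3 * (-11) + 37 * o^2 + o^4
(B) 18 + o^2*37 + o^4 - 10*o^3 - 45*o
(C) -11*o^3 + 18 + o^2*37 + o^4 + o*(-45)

Expanding (o - 1)*(o - 1)*(o - 6)*(-3+o):
= -11*o^3 + 18 + o^2*37 + o^4 + o*(-45)
C) -11*o^3 + 18 + o^2*37 + o^4 + o*(-45)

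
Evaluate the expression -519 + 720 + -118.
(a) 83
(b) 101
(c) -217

First: -519 + 720 = 201
Then: 201 + -118 = 83
a) 83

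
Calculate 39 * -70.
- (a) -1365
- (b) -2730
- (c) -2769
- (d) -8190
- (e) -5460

39 * -70 = -2730
b) -2730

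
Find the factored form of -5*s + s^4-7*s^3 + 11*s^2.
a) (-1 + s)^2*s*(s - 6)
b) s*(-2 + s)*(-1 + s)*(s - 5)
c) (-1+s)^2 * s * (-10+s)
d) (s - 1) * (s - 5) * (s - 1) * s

We need to factor -5*s + s^4-7*s^3 + 11*s^2.
The factored form is (s - 1) * (s - 5) * (s - 1) * s.
d) (s - 1) * (s - 5) * (s - 1) * s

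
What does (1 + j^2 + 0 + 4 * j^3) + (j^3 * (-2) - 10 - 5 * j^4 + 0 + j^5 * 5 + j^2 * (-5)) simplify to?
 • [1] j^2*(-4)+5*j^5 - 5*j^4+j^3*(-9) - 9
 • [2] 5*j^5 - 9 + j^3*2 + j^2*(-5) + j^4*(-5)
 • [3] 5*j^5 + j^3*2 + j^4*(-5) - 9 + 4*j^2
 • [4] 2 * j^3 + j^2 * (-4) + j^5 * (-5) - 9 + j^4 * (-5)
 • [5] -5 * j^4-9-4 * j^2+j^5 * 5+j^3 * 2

Adding the polynomials and combining like terms:
(1 + j^2 + 0 + 4*j^3) + (j^3*(-2) - 10 - 5*j^4 + 0 + j^5*5 + j^2*(-5))
= -5 * j^4-9-4 * j^2+j^5 * 5+j^3 * 2
5) -5 * j^4-9-4 * j^2+j^5 * 5+j^3 * 2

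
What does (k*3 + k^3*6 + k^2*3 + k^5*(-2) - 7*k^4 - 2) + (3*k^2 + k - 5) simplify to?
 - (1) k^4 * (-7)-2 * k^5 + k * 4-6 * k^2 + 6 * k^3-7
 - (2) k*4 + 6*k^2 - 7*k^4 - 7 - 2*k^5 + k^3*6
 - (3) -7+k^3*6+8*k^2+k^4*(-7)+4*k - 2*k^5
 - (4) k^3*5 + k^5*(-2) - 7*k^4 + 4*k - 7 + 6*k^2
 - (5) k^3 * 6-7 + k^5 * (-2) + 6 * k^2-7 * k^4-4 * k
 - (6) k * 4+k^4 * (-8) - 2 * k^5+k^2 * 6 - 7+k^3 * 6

Adding the polynomials and combining like terms:
(k*3 + k^3*6 + k^2*3 + k^5*(-2) - 7*k^4 - 2) + (3*k^2 + k - 5)
= k*4 + 6*k^2 - 7*k^4 - 7 - 2*k^5 + k^3*6
2) k*4 + 6*k^2 - 7*k^4 - 7 - 2*k^5 + k^3*6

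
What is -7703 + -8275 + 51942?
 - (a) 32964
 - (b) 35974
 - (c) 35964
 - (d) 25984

First: -7703 + -8275 = -15978
Then: -15978 + 51942 = 35964
c) 35964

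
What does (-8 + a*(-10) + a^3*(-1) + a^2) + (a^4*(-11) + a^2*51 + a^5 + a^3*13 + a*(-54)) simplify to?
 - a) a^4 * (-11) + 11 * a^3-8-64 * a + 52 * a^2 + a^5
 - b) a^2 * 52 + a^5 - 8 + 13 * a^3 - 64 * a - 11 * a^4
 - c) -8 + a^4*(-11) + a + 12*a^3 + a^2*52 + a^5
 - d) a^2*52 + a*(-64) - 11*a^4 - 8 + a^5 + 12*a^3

Adding the polynomials and combining like terms:
(-8 + a*(-10) + a^3*(-1) + a^2) + (a^4*(-11) + a^2*51 + a^5 + a^3*13 + a*(-54))
= a^2*52 + a*(-64) - 11*a^4 - 8 + a^5 + 12*a^3
d) a^2*52 + a*(-64) - 11*a^4 - 8 + a^5 + 12*a^3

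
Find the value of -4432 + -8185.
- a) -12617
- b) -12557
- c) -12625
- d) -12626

-4432 + -8185 = -12617
a) -12617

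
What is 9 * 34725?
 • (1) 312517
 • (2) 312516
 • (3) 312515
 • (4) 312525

9 * 34725 = 312525
4) 312525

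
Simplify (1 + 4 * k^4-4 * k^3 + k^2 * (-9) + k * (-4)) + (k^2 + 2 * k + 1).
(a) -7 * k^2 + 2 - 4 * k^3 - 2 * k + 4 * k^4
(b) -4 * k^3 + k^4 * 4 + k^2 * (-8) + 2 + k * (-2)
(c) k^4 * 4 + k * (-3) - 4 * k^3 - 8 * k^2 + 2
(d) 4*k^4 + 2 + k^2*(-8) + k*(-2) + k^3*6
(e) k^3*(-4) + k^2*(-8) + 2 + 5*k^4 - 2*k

Adding the polynomials and combining like terms:
(1 + 4*k^4 - 4*k^3 + k^2*(-9) + k*(-4)) + (k^2 + 2*k + 1)
= -4 * k^3 + k^4 * 4 + k^2 * (-8) + 2 + k * (-2)
b) -4 * k^3 + k^4 * 4 + k^2 * (-8) + 2 + k * (-2)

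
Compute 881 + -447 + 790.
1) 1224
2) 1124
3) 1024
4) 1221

First: 881 + -447 = 434
Then: 434 + 790 = 1224
1) 1224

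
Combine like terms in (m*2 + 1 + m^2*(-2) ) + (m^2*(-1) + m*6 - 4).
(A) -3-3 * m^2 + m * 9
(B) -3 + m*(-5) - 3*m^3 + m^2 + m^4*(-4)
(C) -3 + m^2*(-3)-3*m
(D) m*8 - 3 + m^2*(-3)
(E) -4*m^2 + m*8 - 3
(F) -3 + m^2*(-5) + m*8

Adding the polynomials and combining like terms:
(m*2 + 1 + m^2*(-2)) + (m^2*(-1) + m*6 - 4)
= m*8 - 3 + m^2*(-3)
D) m*8 - 3 + m^2*(-3)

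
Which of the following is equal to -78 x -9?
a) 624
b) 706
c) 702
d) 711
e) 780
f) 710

-78 * -9 = 702
c) 702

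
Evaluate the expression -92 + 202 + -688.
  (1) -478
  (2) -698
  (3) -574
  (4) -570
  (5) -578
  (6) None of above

First: -92 + 202 = 110
Then: 110 + -688 = -578
5) -578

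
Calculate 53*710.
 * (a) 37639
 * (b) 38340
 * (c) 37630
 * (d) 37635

53 * 710 = 37630
c) 37630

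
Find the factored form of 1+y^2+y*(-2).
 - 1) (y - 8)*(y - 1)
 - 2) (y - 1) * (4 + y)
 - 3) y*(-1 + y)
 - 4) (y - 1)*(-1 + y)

We need to factor 1+y^2+y*(-2).
The factored form is (y - 1)*(-1 + y).
4) (y - 1)*(-1 + y)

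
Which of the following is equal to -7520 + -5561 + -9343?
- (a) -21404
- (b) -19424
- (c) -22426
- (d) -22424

First: -7520 + -5561 = -13081
Then: -13081 + -9343 = -22424
d) -22424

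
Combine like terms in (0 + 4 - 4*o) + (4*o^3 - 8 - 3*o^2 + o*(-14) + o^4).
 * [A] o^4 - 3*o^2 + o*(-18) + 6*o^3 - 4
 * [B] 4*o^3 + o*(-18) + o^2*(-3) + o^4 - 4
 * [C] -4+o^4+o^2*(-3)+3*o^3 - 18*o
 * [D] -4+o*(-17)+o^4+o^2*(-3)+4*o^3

Adding the polynomials and combining like terms:
(0 + 4 - 4*o) + (4*o^3 - 8 - 3*o^2 + o*(-14) + o^4)
= 4*o^3 + o*(-18) + o^2*(-3) + o^4 - 4
B) 4*o^3 + o*(-18) + o^2*(-3) + o^4 - 4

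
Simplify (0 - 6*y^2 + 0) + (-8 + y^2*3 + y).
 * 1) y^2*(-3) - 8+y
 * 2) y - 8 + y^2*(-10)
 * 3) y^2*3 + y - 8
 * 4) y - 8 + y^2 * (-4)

Adding the polynomials and combining like terms:
(0 - 6*y^2 + 0) + (-8 + y^2*3 + y)
= y^2*(-3) - 8+y
1) y^2*(-3) - 8+y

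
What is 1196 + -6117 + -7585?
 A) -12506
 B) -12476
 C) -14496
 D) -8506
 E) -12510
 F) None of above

First: 1196 + -6117 = -4921
Then: -4921 + -7585 = -12506
A) -12506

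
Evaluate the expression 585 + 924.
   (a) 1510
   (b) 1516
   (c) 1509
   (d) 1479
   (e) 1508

585 + 924 = 1509
c) 1509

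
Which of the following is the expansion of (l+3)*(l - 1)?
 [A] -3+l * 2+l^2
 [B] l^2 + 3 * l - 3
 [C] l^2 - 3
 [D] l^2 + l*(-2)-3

Expanding (l+3)*(l - 1):
= -3+l * 2+l^2
A) -3+l * 2+l^2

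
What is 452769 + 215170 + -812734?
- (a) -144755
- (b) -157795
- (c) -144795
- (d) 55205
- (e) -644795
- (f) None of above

First: 452769 + 215170 = 667939
Then: 667939 + -812734 = -144795
c) -144795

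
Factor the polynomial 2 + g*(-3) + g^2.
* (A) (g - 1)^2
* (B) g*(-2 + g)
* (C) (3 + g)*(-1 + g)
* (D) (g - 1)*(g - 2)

We need to factor 2 + g*(-3) + g^2.
The factored form is (g - 1)*(g - 2).
D) (g - 1)*(g - 2)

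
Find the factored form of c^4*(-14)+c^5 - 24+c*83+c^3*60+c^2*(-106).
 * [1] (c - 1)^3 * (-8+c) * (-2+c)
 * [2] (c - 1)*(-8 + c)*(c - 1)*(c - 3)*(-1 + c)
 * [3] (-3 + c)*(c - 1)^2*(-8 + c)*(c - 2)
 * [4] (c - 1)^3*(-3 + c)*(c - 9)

We need to factor c^4*(-14)+c^5 - 24+c*83+c^3*60+c^2*(-106).
The factored form is (c - 1)*(-8 + c)*(c - 1)*(c - 3)*(-1 + c).
2) (c - 1)*(-8 + c)*(c - 1)*(c - 3)*(-1 + c)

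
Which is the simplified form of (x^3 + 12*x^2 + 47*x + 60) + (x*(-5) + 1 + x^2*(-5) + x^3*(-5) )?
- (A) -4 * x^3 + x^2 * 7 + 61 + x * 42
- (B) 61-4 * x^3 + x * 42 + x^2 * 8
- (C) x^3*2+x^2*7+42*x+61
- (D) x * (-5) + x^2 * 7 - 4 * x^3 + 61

Adding the polynomials and combining like terms:
(x^3 + 12*x^2 + 47*x + 60) + (x*(-5) + 1 + x^2*(-5) + x^3*(-5))
= -4 * x^3 + x^2 * 7 + 61 + x * 42
A) -4 * x^3 + x^2 * 7 + 61 + x * 42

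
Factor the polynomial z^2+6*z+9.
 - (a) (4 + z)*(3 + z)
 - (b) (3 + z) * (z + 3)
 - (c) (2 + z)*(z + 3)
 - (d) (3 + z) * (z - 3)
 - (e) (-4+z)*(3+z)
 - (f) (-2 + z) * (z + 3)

We need to factor z^2+6*z+9.
The factored form is (3 + z) * (z + 3).
b) (3 + z) * (z + 3)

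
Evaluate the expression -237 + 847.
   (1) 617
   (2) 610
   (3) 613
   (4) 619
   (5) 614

-237 + 847 = 610
2) 610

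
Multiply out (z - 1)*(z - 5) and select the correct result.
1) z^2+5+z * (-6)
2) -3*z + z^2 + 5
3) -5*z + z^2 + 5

Expanding (z - 1)*(z - 5):
= z^2+5+z * (-6)
1) z^2+5+z * (-6)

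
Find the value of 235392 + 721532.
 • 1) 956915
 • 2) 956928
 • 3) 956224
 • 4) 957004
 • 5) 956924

235392 + 721532 = 956924
5) 956924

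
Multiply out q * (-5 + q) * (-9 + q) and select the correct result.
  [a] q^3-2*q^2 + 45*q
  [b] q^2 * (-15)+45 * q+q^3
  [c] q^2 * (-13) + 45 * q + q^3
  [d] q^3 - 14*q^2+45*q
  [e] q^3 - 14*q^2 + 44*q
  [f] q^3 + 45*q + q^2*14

Expanding q * (-5 + q) * (-9 + q):
= q^3 - 14*q^2+45*q
d) q^3 - 14*q^2+45*q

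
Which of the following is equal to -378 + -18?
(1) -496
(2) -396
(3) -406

-378 + -18 = -396
2) -396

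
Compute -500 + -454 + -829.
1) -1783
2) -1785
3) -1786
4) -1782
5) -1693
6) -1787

First: -500 + -454 = -954
Then: -954 + -829 = -1783
1) -1783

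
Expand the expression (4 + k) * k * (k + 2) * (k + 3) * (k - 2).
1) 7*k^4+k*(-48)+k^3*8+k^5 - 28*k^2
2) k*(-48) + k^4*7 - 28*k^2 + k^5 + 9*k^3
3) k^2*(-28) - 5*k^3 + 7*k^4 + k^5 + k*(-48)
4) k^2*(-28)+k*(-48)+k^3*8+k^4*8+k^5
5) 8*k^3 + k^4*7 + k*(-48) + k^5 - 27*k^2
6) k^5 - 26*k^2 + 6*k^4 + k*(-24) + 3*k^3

Expanding (4 + k) * k * (k + 2) * (k + 3) * (k - 2):
= 7*k^4+k*(-48)+k^3*8+k^5 - 28*k^2
1) 7*k^4+k*(-48)+k^3*8+k^5 - 28*k^2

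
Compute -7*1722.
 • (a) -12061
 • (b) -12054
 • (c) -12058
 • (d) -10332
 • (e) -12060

-7 * 1722 = -12054
b) -12054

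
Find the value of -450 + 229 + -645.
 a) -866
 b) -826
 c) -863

First: -450 + 229 = -221
Then: -221 + -645 = -866
a) -866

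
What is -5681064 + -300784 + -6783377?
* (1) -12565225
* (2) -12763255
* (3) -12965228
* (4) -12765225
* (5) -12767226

First: -5681064 + -300784 = -5981848
Then: -5981848 + -6783377 = -12765225
4) -12765225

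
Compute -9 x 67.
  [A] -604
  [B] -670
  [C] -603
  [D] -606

-9 * 67 = -603
C) -603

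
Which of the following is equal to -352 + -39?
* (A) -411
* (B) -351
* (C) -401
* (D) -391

-352 + -39 = -391
D) -391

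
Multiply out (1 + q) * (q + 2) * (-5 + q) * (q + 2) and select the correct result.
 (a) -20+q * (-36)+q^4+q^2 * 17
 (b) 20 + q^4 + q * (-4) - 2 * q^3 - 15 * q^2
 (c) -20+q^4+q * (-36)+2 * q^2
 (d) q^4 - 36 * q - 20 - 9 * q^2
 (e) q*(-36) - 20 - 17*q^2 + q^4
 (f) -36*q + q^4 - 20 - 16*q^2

Expanding (1 + q) * (q + 2) * (-5 + q) * (q + 2):
= q*(-36) - 20 - 17*q^2 + q^4
e) q*(-36) - 20 - 17*q^2 + q^4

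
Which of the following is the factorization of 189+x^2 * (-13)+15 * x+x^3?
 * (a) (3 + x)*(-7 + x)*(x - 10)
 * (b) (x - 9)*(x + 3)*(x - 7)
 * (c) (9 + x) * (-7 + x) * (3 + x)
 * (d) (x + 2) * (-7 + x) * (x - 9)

We need to factor 189+x^2 * (-13)+15 * x+x^3.
The factored form is (x - 9)*(x + 3)*(x - 7).
b) (x - 9)*(x + 3)*(x - 7)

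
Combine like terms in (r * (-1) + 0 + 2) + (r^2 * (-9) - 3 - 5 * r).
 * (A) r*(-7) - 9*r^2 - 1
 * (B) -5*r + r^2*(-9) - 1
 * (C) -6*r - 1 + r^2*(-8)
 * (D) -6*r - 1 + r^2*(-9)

Adding the polynomials and combining like terms:
(r*(-1) + 0 + 2) + (r^2*(-9) - 3 - 5*r)
= -6*r - 1 + r^2*(-9)
D) -6*r - 1 + r^2*(-9)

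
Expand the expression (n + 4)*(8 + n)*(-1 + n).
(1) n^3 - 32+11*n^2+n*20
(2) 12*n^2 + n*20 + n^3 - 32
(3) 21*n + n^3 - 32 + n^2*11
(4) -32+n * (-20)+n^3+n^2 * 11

Expanding (n + 4)*(8 + n)*(-1 + n):
= n^3 - 32+11*n^2+n*20
1) n^3 - 32+11*n^2+n*20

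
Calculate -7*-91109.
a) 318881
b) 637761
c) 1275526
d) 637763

-7 * -91109 = 637763
d) 637763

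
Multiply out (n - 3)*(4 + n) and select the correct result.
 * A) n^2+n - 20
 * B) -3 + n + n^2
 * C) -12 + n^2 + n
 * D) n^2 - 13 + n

Expanding (n - 3)*(4 + n):
= -12 + n^2 + n
C) -12 + n^2 + n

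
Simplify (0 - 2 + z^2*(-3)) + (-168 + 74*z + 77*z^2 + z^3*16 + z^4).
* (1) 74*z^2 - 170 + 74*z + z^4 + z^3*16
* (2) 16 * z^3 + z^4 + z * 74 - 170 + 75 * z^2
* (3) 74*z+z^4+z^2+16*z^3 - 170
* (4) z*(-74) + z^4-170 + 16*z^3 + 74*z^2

Adding the polynomials and combining like terms:
(0 - 2 + z^2*(-3)) + (-168 + 74*z + 77*z^2 + z^3*16 + z^4)
= 74*z^2 - 170 + 74*z + z^4 + z^3*16
1) 74*z^2 - 170 + 74*z + z^4 + z^3*16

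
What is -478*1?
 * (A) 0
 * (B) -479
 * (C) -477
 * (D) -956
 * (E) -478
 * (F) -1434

-478 * 1 = -478
E) -478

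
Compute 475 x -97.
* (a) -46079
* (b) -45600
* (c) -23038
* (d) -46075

475 * -97 = -46075
d) -46075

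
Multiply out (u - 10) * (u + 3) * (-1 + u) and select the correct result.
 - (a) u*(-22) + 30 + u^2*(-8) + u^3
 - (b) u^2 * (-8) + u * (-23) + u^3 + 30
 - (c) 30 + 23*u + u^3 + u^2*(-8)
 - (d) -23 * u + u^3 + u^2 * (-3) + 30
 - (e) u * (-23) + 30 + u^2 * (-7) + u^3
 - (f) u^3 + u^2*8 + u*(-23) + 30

Expanding (u - 10) * (u + 3) * (-1 + u):
= u^2 * (-8) + u * (-23) + u^3 + 30
b) u^2 * (-8) + u * (-23) + u^3 + 30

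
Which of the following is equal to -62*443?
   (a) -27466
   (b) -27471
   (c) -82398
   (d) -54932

-62 * 443 = -27466
a) -27466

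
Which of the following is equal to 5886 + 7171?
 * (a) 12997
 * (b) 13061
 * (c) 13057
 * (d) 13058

5886 + 7171 = 13057
c) 13057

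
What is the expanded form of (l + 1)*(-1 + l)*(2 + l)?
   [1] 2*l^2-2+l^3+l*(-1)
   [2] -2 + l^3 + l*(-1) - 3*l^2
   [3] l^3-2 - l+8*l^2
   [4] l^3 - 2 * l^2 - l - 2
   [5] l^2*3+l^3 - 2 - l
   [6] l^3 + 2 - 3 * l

Expanding (l + 1)*(-1 + l)*(2 + l):
= 2*l^2-2+l^3+l*(-1)
1) 2*l^2-2+l^3+l*(-1)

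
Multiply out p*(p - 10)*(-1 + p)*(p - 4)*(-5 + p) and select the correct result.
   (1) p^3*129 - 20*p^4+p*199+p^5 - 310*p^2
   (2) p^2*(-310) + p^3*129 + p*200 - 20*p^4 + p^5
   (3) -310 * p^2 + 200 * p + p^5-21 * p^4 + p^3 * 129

Expanding p*(p - 10)*(-1 + p)*(p - 4)*(-5 + p):
= p^2*(-310) + p^3*129 + p*200 - 20*p^4 + p^5
2) p^2*(-310) + p^3*129 + p*200 - 20*p^4 + p^5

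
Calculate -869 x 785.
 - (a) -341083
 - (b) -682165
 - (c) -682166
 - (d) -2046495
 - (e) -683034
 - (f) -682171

-869 * 785 = -682165
b) -682165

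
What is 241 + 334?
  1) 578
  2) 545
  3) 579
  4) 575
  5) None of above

241 + 334 = 575
4) 575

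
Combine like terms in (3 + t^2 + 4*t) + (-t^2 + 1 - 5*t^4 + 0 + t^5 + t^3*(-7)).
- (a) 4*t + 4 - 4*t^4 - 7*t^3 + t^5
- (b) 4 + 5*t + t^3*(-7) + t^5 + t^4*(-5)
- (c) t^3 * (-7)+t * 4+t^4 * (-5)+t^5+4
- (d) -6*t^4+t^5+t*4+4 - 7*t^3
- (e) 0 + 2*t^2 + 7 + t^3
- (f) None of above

Adding the polynomials and combining like terms:
(3 + t^2 + 4*t) + (-t^2 + 1 - 5*t^4 + 0 + t^5 + t^3*(-7))
= t^3 * (-7)+t * 4+t^4 * (-5)+t^5+4
c) t^3 * (-7)+t * 4+t^4 * (-5)+t^5+4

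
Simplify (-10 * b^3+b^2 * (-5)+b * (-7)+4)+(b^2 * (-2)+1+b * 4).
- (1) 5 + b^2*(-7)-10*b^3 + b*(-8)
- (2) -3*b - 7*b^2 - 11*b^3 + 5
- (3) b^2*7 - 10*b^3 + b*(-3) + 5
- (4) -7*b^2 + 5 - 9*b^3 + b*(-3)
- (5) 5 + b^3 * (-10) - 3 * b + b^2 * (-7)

Adding the polynomials and combining like terms:
(-10*b^3 + b^2*(-5) + b*(-7) + 4) + (b^2*(-2) + 1 + b*4)
= 5 + b^3 * (-10) - 3 * b + b^2 * (-7)
5) 5 + b^3 * (-10) - 3 * b + b^2 * (-7)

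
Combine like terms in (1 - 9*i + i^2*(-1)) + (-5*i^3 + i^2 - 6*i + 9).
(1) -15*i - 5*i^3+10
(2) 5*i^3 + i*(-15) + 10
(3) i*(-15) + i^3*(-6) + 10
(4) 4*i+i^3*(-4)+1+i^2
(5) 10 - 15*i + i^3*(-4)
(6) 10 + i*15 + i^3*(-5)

Adding the polynomials and combining like terms:
(1 - 9*i + i^2*(-1)) + (-5*i^3 + i^2 - 6*i + 9)
= -15*i - 5*i^3+10
1) -15*i - 5*i^3+10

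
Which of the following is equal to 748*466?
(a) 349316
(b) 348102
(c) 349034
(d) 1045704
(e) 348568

748 * 466 = 348568
e) 348568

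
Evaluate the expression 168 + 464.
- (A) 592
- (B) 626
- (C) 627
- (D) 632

168 + 464 = 632
D) 632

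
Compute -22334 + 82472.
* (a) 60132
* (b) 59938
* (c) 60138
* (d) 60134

-22334 + 82472 = 60138
c) 60138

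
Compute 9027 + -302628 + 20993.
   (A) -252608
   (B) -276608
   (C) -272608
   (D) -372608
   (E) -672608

First: 9027 + -302628 = -293601
Then: -293601 + 20993 = -272608
C) -272608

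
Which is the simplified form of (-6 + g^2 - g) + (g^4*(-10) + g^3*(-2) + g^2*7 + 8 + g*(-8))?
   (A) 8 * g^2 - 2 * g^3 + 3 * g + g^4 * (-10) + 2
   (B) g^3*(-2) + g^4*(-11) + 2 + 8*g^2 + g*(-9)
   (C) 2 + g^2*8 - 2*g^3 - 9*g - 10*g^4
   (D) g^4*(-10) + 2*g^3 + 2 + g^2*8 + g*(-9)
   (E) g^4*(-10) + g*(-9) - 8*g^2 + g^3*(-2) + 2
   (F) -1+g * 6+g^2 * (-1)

Adding the polynomials and combining like terms:
(-6 + g^2 - g) + (g^4*(-10) + g^3*(-2) + g^2*7 + 8 + g*(-8))
= 2 + g^2*8 - 2*g^3 - 9*g - 10*g^4
C) 2 + g^2*8 - 2*g^3 - 9*g - 10*g^4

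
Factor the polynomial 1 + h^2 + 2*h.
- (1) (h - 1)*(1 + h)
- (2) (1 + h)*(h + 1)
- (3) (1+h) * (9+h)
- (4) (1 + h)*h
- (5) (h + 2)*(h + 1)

We need to factor 1 + h^2 + 2*h.
The factored form is (1 + h)*(h + 1).
2) (1 + h)*(h + 1)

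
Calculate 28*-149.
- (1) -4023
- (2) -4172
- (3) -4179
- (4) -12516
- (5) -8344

28 * -149 = -4172
2) -4172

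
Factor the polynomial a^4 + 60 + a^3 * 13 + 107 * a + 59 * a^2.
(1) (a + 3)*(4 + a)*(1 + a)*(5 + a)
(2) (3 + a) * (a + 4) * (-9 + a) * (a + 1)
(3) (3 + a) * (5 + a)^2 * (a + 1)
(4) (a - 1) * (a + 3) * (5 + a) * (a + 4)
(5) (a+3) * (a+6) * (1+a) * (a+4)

We need to factor a^4 + 60 + a^3 * 13 + 107 * a + 59 * a^2.
The factored form is (a + 3)*(4 + a)*(1 + a)*(5 + a).
1) (a + 3)*(4 + a)*(1 + a)*(5 + a)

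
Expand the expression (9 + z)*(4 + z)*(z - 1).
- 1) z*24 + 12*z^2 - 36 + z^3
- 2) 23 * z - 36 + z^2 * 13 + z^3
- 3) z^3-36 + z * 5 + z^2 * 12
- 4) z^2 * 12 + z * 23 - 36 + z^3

Expanding (9 + z)*(4 + z)*(z - 1):
= z^2 * 12 + z * 23 - 36 + z^3
4) z^2 * 12 + z * 23 - 36 + z^3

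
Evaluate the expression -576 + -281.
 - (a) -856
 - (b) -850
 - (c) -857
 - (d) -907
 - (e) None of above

-576 + -281 = -857
c) -857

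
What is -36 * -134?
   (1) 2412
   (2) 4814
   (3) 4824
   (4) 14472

-36 * -134 = 4824
3) 4824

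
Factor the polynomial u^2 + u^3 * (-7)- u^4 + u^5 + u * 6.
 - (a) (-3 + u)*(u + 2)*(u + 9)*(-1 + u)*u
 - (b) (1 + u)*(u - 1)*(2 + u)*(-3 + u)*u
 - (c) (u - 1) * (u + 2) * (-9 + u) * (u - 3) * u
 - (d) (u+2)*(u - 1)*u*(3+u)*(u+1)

We need to factor u^2 + u^3 * (-7)- u^4 + u^5 + u * 6.
The factored form is (1 + u)*(u - 1)*(2 + u)*(-3 + u)*u.
b) (1 + u)*(u - 1)*(2 + u)*(-3 + u)*u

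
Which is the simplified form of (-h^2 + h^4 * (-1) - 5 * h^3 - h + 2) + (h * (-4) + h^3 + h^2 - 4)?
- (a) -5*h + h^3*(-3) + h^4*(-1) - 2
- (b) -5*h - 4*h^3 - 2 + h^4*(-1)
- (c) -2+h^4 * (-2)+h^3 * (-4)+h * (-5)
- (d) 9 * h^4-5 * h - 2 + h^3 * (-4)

Adding the polynomials and combining like terms:
(-h^2 + h^4*(-1) - 5*h^3 - h + 2) + (h*(-4) + h^3 + h^2 - 4)
= -5*h - 4*h^3 - 2 + h^4*(-1)
b) -5*h - 4*h^3 - 2 + h^4*(-1)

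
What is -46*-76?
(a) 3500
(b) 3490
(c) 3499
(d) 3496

-46 * -76 = 3496
d) 3496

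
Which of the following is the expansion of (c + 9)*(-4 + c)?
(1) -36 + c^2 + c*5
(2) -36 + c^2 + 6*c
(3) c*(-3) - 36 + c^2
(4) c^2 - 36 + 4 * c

Expanding (c + 9)*(-4 + c):
= -36 + c^2 + c*5
1) -36 + c^2 + c*5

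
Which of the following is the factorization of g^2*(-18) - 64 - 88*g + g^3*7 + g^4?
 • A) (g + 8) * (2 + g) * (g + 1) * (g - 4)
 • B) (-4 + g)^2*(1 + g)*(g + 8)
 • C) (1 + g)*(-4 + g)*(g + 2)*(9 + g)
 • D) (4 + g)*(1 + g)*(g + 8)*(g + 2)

We need to factor g^2*(-18) - 64 - 88*g + g^3*7 + g^4.
The factored form is (g + 8) * (2 + g) * (g + 1) * (g - 4).
A) (g + 8) * (2 + g) * (g + 1) * (g - 4)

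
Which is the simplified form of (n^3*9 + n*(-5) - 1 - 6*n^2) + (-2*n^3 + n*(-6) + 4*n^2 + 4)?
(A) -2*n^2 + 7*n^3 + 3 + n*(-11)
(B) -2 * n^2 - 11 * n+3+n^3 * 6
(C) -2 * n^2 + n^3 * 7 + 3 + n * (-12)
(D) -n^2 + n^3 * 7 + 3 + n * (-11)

Adding the polynomials and combining like terms:
(n^3*9 + n*(-5) - 1 - 6*n^2) + (-2*n^3 + n*(-6) + 4*n^2 + 4)
= -2*n^2 + 7*n^3 + 3 + n*(-11)
A) -2*n^2 + 7*n^3 + 3 + n*(-11)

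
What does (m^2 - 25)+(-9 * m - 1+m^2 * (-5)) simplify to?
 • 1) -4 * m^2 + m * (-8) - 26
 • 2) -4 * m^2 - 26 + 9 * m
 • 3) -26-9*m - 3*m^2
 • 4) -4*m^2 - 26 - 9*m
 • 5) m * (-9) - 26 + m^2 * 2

Adding the polynomials and combining like terms:
(m^2 - 25) + (-9*m - 1 + m^2*(-5))
= -4*m^2 - 26 - 9*m
4) -4*m^2 - 26 - 9*m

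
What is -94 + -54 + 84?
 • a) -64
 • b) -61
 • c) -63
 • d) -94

First: -94 + -54 = -148
Then: -148 + 84 = -64
a) -64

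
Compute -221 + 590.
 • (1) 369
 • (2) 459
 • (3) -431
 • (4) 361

-221 + 590 = 369
1) 369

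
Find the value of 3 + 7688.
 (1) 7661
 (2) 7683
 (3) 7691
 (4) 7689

3 + 7688 = 7691
3) 7691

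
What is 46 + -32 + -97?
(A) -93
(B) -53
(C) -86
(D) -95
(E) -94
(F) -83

First: 46 + -32 = 14
Then: 14 + -97 = -83
F) -83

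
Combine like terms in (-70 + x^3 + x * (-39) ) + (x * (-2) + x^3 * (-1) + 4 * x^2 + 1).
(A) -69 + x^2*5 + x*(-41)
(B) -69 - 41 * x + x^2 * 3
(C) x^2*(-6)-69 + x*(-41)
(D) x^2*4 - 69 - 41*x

Adding the polynomials and combining like terms:
(-70 + x^3 + x*(-39)) + (x*(-2) + x^3*(-1) + 4*x^2 + 1)
= x^2*4 - 69 - 41*x
D) x^2*4 - 69 - 41*x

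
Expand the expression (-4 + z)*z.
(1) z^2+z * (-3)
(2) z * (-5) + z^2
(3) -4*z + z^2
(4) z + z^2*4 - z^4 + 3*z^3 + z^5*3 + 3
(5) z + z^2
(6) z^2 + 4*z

Expanding (-4 + z)*z:
= -4*z + z^2
3) -4*z + z^2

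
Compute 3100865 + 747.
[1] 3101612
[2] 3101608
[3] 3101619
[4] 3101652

3100865 + 747 = 3101612
1) 3101612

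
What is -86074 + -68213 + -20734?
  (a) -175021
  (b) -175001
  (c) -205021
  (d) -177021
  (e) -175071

First: -86074 + -68213 = -154287
Then: -154287 + -20734 = -175021
a) -175021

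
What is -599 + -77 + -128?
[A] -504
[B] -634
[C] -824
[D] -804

First: -599 + -77 = -676
Then: -676 + -128 = -804
D) -804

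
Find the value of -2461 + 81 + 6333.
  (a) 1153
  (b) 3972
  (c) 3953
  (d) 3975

First: -2461 + 81 = -2380
Then: -2380 + 6333 = 3953
c) 3953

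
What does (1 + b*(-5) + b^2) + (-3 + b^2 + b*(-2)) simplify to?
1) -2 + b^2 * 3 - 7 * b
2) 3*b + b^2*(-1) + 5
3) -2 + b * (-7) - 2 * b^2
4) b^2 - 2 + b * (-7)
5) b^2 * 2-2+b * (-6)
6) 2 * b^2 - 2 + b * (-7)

Adding the polynomials and combining like terms:
(1 + b*(-5) + b^2) + (-3 + b^2 + b*(-2))
= 2 * b^2 - 2 + b * (-7)
6) 2 * b^2 - 2 + b * (-7)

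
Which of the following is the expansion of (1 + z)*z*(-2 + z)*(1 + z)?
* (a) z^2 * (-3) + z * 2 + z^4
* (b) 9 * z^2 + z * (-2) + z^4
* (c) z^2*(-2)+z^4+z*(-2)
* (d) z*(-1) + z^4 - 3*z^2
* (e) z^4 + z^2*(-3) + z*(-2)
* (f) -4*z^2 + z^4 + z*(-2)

Expanding (1 + z)*z*(-2 + z)*(1 + z):
= z^4 + z^2*(-3) + z*(-2)
e) z^4 + z^2*(-3) + z*(-2)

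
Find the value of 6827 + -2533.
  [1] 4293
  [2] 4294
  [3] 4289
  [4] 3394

6827 + -2533 = 4294
2) 4294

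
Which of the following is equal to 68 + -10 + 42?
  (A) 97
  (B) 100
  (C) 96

First: 68 + -10 = 58
Then: 58 + 42 = 100
B) 100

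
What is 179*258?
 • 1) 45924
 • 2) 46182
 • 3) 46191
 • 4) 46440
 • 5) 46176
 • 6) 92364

179 * 258 = 46182
2) 46182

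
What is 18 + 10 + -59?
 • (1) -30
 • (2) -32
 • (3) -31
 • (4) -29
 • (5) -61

First: 18 + 10 = 28
Then: 28 + -59 = -31
3) -31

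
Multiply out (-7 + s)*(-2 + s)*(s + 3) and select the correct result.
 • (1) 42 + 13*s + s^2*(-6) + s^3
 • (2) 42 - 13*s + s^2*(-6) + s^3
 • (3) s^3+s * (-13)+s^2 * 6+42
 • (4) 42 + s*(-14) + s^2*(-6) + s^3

Expanding (-7 + s)*(-2 + s)*(s + 3):
= 42 - 13*s + s^2*(-6) + s^3
2) 42 - 13*s + s^2*(-6) + s^3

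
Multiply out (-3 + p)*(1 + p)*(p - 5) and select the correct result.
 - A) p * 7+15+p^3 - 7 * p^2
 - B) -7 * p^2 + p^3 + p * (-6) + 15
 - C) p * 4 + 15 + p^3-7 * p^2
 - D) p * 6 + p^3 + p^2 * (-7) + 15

Expanding (-3 + p)*(1 + p)*(p - 5):
= p * 7+15+p^3 - 7 * p^2
A) p * 7+15+p^3 - 7 * p^2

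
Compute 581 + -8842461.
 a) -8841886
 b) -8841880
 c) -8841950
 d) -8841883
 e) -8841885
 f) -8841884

581 + -8842461 = -8841880
b) -8841880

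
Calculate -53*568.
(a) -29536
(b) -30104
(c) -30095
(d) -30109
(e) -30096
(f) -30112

-53 * 568 = -30104
b) -30104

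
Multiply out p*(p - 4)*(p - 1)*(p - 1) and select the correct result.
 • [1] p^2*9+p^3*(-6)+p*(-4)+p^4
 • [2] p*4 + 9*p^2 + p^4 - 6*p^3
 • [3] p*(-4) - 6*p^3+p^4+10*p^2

Expanding p*(p - 4)*(p - 1)*(p - 1):
= p^2*9+p^3*(-6)+p*(-4)+p^4
1) p^2*9+p^3*(-6)+p*(-4)+p^4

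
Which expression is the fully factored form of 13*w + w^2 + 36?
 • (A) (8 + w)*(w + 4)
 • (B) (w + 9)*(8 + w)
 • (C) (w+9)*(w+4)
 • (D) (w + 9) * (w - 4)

We need to factor 13*w + w^2 + 36.
The factored form is (w+9)*(w+4).
C) (w+9)*(w+4)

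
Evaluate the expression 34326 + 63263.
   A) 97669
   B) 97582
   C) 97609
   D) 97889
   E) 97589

34326 + 63263 = 97589
E) 97589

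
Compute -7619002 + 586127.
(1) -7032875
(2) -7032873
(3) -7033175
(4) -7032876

-7619002 + 586127 = -7032875
1) -7032875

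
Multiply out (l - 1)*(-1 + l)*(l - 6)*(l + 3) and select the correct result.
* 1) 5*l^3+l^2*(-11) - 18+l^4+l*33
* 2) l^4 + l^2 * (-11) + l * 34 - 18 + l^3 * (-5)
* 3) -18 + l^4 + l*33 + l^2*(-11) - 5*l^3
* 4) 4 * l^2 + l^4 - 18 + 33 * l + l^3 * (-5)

Expanding (l - 1)*(-1 + l)*(l - 6)*(l + 3):
= -18 + l^4 + l*33 + l^2*(-11) - 5*l^3
3) -18 + l^4 + l*33 + l^2*(-11) - 5*l^3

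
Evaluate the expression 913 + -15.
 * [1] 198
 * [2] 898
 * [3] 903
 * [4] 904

913 + -15 = 898
2) 898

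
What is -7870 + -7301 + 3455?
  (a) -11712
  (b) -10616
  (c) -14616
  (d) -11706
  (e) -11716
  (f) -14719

First: -7870 + -7301 = -15171
Then: -15171 + 3455 = -11716
e) -11716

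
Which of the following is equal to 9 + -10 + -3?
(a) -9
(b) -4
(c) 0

First: 9 + -10 = -1
Then: -1 + -3 = -4
b) -4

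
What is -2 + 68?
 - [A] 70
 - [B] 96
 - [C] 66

-2 + 68 = 66
C) 66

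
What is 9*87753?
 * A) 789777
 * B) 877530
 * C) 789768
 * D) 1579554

9 * 87753 = 789777
A) 789777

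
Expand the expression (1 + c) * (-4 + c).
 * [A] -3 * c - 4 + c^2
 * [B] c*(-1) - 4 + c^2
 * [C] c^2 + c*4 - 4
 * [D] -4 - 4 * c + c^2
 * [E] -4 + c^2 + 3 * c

Expanding (1 + c) * (-4 + c):
= -3 * c - 4 + c^2
A) -3 * c - 4 + c^2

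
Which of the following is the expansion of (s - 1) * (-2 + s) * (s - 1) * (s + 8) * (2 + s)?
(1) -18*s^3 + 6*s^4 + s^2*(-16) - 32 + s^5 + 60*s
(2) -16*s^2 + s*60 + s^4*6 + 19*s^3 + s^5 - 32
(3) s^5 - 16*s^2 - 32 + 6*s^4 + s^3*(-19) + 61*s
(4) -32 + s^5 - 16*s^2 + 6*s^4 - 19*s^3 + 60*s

Expanding (s - 1) * (-2 + s) * (s - 1) * (s + 8) * (2 + s):
= -32 + s^5 - 16*s^2 + 6*s^4 - 19*s^3 + 60*s
4) -32 + s^5 - 16*s^2 + 6*s^4 - 19*s^3 + 60*s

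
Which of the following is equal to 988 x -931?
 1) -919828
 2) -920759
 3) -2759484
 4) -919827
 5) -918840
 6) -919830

988 * -931 = -919828
1) -919828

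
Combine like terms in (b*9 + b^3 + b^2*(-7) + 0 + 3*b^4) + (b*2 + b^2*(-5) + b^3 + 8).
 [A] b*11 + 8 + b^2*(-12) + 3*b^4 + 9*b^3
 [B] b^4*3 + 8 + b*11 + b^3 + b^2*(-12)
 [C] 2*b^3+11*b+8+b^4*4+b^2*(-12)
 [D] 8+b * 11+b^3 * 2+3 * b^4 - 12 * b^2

Adding the polynomials and combining like terms:
(b*9 + b^3 + b^2*(-7) + 0 + 3*b^4) + (b*2 + b^2*(-5) + b^3 + 8)
= 8+b * 11+b^3 * 2+3 * b^4 - 12 * b^2
D) 8+b * 11+b^3 * 2+3 * b^4 - 12 * b^2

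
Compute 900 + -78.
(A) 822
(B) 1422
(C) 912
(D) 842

900 + -78 = 822
A) 822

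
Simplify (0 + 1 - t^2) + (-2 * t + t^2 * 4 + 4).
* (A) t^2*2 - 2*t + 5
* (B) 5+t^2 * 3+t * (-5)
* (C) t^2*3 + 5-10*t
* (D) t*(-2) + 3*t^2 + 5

Adding the polynomials and combining like terms:
(0 + 1 - t^2) + (-2*t + t^2*4 + 4)
= t*(-2) + 3*t^2 + 5
D) t*(-2) + 3*t^2 + 5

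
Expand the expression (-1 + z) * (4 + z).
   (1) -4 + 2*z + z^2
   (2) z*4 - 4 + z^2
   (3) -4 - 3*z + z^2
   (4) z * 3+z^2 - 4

Expanding (-1 + z) * (4 + z):
= z * 3+z^2 - 4
4) z * 3+z^2 - 4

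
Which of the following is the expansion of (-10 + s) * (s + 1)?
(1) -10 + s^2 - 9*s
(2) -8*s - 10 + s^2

Expanding (-10 + s) * (s + 1):
= -10 + s^2 - 9*s
1) -10 + s^2 - 9*s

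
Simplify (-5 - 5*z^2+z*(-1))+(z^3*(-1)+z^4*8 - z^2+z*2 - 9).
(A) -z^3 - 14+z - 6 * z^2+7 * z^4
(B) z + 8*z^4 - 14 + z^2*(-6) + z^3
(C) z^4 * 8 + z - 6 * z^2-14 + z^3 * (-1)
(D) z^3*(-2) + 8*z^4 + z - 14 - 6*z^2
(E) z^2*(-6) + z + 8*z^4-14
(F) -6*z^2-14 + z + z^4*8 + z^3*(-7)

Adding the polynomials and combining like terms:
(-5 - 5*z^2 + z*(-1)) + (z^3*(-1) + z^4*8 - z^2 + z*2 - 9)
= z^4 * 8 + z - 6 * z^2-14 + z^3 * (-1)
C) z^4 * 8 + z - 6 * z^2-14 + z^3 * (-1)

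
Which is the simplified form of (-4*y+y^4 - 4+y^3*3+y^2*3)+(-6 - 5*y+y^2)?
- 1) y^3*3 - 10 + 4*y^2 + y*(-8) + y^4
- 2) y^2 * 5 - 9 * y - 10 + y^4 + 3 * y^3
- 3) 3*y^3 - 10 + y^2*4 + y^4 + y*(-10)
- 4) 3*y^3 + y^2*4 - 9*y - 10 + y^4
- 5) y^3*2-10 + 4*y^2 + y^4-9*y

Adding the polynomials and combining like terms:
(-4*y + y^4 - 4 + y^3*3 + y^2*3) + (-6 - 5*y + y^2)
= 3*y^3 + y^2*4 - 9*y - 10 + y^4
4) 3*y^3 + y^2*4 - 9*y - 10 + y^4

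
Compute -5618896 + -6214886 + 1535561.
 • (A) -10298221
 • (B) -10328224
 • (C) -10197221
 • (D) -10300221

First: -5618896 + -6214886 = -11833782
Then: -11833782 + 1535561 = -10298221
A) -10298221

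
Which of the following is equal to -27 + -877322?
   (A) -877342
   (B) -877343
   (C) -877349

-27 + -877322 = -877349
C) -877349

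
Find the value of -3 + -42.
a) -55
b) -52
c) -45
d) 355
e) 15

-3 + -42 = -45
c) -45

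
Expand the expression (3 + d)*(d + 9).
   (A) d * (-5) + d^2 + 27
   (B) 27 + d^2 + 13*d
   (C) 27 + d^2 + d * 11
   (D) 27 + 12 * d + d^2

Expanding (3 + d)*(d + 9):
= 27 + 12 * d + d^2
D) 27 + 12 * d + d^2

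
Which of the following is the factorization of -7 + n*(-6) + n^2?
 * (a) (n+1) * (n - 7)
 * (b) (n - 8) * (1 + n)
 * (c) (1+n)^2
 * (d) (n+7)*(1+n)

We need to factor -7 + n*(-6) + n^2.
The factored form is (n+1) * (n - 7).
a) (n+1) * (n - 7)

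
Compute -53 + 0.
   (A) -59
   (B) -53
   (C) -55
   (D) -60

-53 + 0 = -53
B) -53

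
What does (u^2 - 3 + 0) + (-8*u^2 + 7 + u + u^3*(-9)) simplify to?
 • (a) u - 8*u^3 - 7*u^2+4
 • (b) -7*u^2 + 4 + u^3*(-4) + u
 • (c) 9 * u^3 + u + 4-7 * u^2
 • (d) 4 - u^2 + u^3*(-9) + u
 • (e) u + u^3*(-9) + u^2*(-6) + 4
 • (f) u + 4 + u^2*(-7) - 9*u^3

Adding the polynomials and combining like terms:
(u^2 - 3 + 0) + (-8*u^2 + 7 + u + u^3*(-9))
= u + 4 + u^2*(-7) - 9*u^3
f) u + 4 + u^2*(-7) - 9*u^3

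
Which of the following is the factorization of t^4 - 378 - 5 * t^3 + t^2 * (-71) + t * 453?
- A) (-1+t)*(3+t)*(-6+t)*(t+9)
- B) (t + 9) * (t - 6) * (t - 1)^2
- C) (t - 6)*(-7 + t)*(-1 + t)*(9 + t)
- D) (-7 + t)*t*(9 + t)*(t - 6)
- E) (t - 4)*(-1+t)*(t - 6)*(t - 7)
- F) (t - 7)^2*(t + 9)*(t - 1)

We need to factor t^4 - 378 - 5 * t^3 + t^2 * (-71) + t * 453.
The factored form is (t - 6)*(-7 + t)*(-1 + t)*(9 + t).
C) (t - 6)*(-7 + t)*(-1 + t)*(9 + t)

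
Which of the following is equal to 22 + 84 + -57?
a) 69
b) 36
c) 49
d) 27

First: 22 + 84 = 106
Then: 106 + -57 = 49
c) 49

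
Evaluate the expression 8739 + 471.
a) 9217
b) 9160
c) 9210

8739 + 471 = 9210
c) 9210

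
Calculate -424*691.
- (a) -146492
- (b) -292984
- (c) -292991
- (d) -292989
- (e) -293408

-424 * 691 = -292984
b) -292984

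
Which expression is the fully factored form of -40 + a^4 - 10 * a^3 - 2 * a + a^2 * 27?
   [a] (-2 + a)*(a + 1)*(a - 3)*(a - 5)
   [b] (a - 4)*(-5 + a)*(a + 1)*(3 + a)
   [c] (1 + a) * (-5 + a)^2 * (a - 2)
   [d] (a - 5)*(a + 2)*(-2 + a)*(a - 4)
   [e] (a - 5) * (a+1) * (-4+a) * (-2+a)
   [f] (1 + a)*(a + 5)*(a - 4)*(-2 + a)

We need to factor -40 + a^4 - 10 * a^3 - 2 * a + a^2 * 27.
The factored form is (a - 5) * (a+1) * (-4+a) * (-2+a).
e) (a - 5) * (a+1) * (-4+a) * (-2+a)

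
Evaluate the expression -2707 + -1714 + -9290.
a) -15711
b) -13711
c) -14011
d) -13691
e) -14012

First: -2707 + -1714 = -4421
Then: -4421 + -9290 = -13711
b) -13711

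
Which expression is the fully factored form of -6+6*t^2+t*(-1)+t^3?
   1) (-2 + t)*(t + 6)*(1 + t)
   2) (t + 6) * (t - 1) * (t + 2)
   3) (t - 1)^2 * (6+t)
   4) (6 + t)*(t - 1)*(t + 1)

We need to factor -6+6*t^2+t*(-1)+t^3.
The factored form is (6 + t)*(t - 1)*(t + 1).
4) (6 + t)*(t - 1)*(t + 1)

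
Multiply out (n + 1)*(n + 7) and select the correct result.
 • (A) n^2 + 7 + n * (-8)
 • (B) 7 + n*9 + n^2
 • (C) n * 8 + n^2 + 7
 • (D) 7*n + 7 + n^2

Expanding (n + 1)*(n + 7):
= n * 8 + n^2 + 7
C) n * 8 + n^2 + 7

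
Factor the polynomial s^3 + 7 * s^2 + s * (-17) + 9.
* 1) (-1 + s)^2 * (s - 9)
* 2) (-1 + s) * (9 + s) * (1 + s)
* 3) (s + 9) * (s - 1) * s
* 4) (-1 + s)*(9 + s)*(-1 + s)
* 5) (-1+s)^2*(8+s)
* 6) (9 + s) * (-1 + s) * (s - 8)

We need to factor s^3 + 7 * s^2 + s * (-17) + 9.
The factored form is (-1 + s)*(9 + s)*(-1 + s).
4) (-1 + s)*(9 + s)*(-1 + s)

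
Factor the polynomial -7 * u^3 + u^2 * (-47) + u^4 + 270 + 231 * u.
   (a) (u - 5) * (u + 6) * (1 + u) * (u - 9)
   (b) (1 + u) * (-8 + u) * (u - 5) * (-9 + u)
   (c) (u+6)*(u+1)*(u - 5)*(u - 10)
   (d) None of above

We need to factor -7 * u^3 + u^2 * (-47) + u^4 + 270 + 231 * u.
The factored form is (u - 5) * (u + 6) * (1 + u) * (u - 9).
a) (u - 5) * (u + 6) * (1 + u) * (u - 9)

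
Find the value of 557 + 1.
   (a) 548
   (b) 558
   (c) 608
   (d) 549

557 + 1 = 558
b) 558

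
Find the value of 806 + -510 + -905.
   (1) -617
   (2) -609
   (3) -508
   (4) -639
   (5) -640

First: 806 + -510 = 296
Then: 296 + -905 = -609
2) -609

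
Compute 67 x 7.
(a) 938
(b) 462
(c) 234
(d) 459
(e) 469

67 * 7 = 469
e) 469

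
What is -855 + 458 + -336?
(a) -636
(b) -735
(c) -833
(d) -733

First: -855 + 458 = -397
Then: -397 + -336 = -733
d) -733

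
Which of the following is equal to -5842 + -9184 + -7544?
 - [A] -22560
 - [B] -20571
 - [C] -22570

First: -5842 + -9184 = -15026
Then: -15026 + -7544 = -22570
C) -22570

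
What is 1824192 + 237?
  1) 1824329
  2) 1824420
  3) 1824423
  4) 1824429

1824192 + 237 = 1824429
4) 1824429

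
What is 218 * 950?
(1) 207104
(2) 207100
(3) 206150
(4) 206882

218 * 950 = 207100
2) 207100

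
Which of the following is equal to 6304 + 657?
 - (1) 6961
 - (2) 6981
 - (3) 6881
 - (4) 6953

6304 + 657 = 6961
1) 6961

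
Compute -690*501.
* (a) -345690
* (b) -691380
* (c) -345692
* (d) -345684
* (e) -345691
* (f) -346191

-690 * 501 = -345690
a) -345690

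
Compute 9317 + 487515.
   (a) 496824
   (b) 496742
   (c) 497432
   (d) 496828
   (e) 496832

9317 + 487515 = 496832
e) 496832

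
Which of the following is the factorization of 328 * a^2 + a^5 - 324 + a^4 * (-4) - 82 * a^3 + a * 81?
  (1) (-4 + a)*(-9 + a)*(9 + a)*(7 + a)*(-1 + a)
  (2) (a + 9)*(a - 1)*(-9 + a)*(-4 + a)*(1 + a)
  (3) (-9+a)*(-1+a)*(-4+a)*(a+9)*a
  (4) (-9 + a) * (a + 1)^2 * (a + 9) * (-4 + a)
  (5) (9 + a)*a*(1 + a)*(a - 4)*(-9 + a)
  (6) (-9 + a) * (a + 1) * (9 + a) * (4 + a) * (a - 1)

We need to factor 328 * a^2 + a^5 - 324 + a^4 * (-4) - 82 * a^3 + a * 81.
The factored form is (a + 9)*(a - 1)*(-9 + a)*(-4 + a)*(1 + a).
2) (a + 9)*(a - 1)*(-9 + a)*(-4 + a)*(1 + a)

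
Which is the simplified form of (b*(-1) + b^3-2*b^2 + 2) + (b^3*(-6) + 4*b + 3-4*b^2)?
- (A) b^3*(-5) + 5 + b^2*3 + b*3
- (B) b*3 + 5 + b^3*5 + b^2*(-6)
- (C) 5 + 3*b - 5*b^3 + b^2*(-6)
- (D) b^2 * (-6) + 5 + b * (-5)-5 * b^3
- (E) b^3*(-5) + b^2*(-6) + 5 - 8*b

Adding the polynomials and combining like terms:
(b*(-1) + b^3 - 2*b^2 + 2) + (b^3*(-6) + 4*b + 3 - 4*b^2)
= 5 + 3*b - 5*b^3 + b^2*(-6)
C) 5 + 3*b - 5*b^3 + b^2*(-6)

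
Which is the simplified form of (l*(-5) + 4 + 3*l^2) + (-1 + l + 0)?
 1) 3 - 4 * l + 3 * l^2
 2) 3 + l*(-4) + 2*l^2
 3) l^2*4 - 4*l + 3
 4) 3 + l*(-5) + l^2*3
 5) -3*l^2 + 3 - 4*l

Adding the polynomials and combining like terms:
(l*(-5) + 4 + 3*l^2) + (-1 + l + 0)
= 3 - 4 * l + 3 * l^2
1) 3 - 4 * l + 3 * l^2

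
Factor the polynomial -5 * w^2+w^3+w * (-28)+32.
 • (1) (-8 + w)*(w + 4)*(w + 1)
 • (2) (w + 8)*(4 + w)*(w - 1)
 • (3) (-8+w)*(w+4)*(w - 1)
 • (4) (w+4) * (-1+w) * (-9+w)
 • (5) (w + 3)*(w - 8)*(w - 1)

We need to factor -5 * w^2+w^3+w * (-28)+32.
The factored form is (-8+w)*(w+4)*(w - 1).
3) (-8+w)*(w+4)*(w - 1)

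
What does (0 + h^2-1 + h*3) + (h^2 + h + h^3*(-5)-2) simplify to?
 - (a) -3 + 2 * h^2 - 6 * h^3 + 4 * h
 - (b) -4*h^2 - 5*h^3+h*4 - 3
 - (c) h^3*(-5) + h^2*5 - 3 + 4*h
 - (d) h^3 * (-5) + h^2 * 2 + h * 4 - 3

Adding the polynomials and combining like terms:
(0 + h^2 - 1 + h*3) + (h^2 + h + h^3*(-5) - 2)
= h^3 * (-5) + h^2 * 2 + h * 4 - 3
d) h^3 * (-5) + h^2 * 2 + h * 4 - 3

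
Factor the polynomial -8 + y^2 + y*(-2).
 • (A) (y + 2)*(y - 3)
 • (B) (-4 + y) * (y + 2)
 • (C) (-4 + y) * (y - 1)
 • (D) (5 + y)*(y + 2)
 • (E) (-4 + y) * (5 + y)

We need to factor -8 + y^2 + y*(-2).
The factored form is (-4 + y) * (y + 2).
B) (-4 + y) * (y + 2)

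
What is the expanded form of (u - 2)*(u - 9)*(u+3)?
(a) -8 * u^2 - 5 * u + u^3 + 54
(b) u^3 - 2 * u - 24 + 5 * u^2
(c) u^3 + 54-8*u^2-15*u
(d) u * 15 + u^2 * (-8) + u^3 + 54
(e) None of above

Expanding (u - 2)*(u - 9)*(u+3):
= u^3 + 54-8*u^2-15*u
c) u^3 + 54-8*u^2-15*u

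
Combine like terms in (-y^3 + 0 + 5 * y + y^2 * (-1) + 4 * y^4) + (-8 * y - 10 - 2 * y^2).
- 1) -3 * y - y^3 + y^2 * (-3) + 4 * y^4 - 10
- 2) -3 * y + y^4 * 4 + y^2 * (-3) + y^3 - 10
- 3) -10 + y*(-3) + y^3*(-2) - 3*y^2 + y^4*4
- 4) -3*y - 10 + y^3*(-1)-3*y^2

Adding the polynomials and combining like terms:
(-y^3 + 0 + 5*y + y^2*(-1) + 4*y^4) + (-8*y - 10 - 2*y^2)
= -3 * y - y^3 + y^2 * (-3) + 4 * y^4 - 10
1) -3 * y - y^3 + y^2 * (-3) + 4 * y^4 - 10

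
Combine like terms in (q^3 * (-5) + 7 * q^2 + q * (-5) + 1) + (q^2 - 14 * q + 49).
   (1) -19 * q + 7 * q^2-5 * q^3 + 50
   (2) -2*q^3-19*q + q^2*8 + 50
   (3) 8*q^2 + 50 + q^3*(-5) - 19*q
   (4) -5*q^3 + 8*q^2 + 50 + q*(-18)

Adding the polynomials and combining like terms:
(q^3*(-5) + 7*q^2 + q*(-5) + 1) + (q^2 - 14*q + 49)
= 8*q^2 + 50 + q^3*(-5) - 19*q
3) 8*q^2 + 50 + q^3*(-5) - 19*q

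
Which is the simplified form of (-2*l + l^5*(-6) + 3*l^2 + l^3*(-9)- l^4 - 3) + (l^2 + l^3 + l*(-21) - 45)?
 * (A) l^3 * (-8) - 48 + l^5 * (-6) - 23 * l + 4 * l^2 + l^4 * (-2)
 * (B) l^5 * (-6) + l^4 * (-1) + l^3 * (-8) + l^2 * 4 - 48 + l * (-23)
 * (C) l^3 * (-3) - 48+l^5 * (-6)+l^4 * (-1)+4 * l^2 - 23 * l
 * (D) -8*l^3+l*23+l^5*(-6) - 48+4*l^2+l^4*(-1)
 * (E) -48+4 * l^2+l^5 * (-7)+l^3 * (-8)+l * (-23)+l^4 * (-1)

Adding the polynomials and combining like terms:
(-2*l + l^5*(-6) + 3*l^2 + l^3*(-9) - l^4 - 3) + (l^2 + l^3 + l*(-21) - 45)
= l^5 * (-6) + l^4 * (-1) + l^3 * (-8) + l^2 * 4 - 48 + l * (-23)
B) l^5 * (-6) + l^4 * (-1) + l^3 * (-8) + l^2 * 4 - 48 + l * (-23)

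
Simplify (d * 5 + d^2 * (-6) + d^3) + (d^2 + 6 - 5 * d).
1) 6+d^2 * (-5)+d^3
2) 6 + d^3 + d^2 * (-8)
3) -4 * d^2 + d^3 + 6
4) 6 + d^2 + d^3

Adding the polynomials and combining like terms:
(d*5 + d^2*(-6) + d^3) + (d^2 + 6 - 5*d)
= 6+d^2 * (-5)+d^3
1) 6+d^2 * (-5)+d^3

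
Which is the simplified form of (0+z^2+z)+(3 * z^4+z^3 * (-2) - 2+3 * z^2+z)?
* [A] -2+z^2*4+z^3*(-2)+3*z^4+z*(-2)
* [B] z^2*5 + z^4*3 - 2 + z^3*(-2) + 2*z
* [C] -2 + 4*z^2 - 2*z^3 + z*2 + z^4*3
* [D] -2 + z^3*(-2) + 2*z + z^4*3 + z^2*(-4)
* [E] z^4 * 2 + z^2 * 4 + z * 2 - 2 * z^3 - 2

Adding the polynomials and combining like terms:
(0 + z^2 + z) + (3*z^4 + z^3*(-2) - 2 + 3*z^2 + z)
= -2 + 4*z^2 - 2*z^3 + z*2 + z^4*3
C) -2 + 4*z^2 - 2*z^3 + z*2 + z^4*3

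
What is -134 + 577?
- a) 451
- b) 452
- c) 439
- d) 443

-134 + 577 = 443
d) 443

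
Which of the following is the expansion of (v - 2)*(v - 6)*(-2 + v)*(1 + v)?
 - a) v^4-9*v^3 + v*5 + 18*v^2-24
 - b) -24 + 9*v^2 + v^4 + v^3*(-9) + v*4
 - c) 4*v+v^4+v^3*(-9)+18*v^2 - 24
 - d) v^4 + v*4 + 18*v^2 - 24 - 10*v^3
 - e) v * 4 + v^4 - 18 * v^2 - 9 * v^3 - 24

Expanding (v - 2)*(v - 6)*(-2 + v)*(1 + v):
= 4*v+v^4+v^3*(-9)+18*v^2 - 24
c) 4*v+v^4+v^3*(-9)+18*v^2 - 24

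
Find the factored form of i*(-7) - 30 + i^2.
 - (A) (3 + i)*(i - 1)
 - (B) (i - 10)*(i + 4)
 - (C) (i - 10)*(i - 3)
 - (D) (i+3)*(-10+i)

We need to factor i*(-7) - 30 + i^2.
The factored form is (i+3)*(-10+i).
D) (i+3)*(-10+i)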